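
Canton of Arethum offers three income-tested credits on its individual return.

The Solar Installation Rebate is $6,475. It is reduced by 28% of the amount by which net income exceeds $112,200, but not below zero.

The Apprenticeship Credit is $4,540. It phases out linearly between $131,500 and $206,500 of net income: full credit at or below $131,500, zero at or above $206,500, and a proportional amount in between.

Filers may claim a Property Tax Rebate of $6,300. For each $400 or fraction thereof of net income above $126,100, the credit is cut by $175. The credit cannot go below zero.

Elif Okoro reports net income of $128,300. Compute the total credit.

Solar Installation Rebate: 28% of the $16,100 excess over $112,200 is $4,508; credit = $6,475 − $4,508 = $1,967.
Apprenticeship Credit: $128,300 is at or below the $131,500 threshold, so the full $4,540 applies.
Property Tax Rebate: income exceeds $126,100 by $2,200, which is 6 full-or-partial $400 increments; reduction = 6 × $175 = $1,050, leaving $5,250.
Total: $1,967 + $4,540 + $5,250 = $11,757.

$11,757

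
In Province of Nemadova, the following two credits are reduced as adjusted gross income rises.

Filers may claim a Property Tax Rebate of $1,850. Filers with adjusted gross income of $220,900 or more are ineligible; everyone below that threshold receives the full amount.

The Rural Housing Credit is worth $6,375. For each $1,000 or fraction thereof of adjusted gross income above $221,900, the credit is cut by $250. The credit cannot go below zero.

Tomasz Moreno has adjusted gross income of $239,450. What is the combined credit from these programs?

$1,875

Property Tax Rebate: $239,450 meets or exceeds the $220,900 cutoff, so the credit is $0.
Rural Housing Credit: income exceeds $221,900 by $17,550, which is 18 full-or-partial $1,000 increments; reduction = 18 × $250 = $4,500, leaving $1,875.
Total: $0 + $1,875 = $1,875.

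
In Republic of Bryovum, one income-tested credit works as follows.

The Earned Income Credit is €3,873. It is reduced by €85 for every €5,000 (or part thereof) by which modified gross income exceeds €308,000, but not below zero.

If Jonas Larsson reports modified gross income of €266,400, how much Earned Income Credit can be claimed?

€3,873

Earned Income Credit: €266,400 is at or below the €308,000 threshold, so the full €3,873 applies.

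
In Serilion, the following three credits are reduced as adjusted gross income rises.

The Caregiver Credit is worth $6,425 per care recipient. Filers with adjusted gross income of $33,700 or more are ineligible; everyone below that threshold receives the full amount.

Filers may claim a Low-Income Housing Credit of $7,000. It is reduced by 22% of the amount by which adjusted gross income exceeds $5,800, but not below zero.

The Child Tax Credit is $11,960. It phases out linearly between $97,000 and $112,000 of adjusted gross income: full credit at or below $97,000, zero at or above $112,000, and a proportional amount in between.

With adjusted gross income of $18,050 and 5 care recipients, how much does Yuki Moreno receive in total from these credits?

Caregiver Credit: base = 5 × $6,425 = $32,125. $18,050 is below the $33,700 cutoff, so the full $32,125 applies.
Low-Income Housing Credit: 22% of the $12,250 excess over $5,800 is $2,695; credit = $7,000 − $2,695 = $4,305.
Child Tax Credit: $18,050 is at or below the $97,000 threshold, so the full $11,960 applies.
Total: $32,125 + $4,305 + $11,960 = $48,390.

$48,390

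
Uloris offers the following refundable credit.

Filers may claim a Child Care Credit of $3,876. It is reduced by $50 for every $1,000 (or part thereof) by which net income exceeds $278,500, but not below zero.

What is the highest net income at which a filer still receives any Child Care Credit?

$355,500

After 77 increments the reduction is 77 × $50 = $3,850, leaving $26; one more increment wipes it out. Increment 77 ends at excess 77 × $1,000 = $77,000, so the highest qualifying income is $278,500 + $77,000 = $355,500.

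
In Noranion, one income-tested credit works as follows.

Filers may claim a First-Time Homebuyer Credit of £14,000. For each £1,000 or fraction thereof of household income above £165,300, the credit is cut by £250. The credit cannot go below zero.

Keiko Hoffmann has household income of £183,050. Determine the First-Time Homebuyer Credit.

£9,500

First-Time Homebuyer Credit: income exceeds £165,300 by £17,750, which is 18 full-or-partial £1,000 increments; reduction = 18 × £250 = £4,500, leaving £9,500.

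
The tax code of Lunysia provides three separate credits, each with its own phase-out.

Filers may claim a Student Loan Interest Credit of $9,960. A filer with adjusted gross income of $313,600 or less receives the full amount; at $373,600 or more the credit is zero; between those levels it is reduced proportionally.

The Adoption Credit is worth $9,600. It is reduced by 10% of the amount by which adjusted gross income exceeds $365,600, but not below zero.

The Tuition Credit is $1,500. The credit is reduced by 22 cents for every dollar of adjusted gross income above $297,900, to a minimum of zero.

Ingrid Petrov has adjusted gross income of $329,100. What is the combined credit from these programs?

$16,987

Student Loan Interest Credit: $329,100 is $15,500 into a $60,000 phase-out range, leaving 44,500/60,000 of the credit: $9,960 × 44,500/60,000 = $7,387.
Adoption Credit: $329,100 is at or below the $365,600 threshold, so the full $9,600 applies.
Tuition Credit: 22% of the $31,200 excess over $297,900 is $6,864 ≥ base, so the credit is $0.
Total: $7,387 + $9,600 + $0 = $16,987.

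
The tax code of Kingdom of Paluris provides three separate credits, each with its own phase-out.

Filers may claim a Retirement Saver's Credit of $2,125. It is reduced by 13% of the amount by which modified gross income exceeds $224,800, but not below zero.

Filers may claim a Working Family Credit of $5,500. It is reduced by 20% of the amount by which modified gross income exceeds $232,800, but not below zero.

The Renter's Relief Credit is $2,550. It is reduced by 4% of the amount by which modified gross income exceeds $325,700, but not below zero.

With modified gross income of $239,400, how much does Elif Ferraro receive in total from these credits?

Retirement Saver's Credit: 13% of the $14,600 excess over $224,800 is $1,898; credit = $2,125 − $1,898 = $227.
Working Family Credit: 20% of the $6,600 excess over $232,800 is $1,320; credit = $5,500 − $1,320 = $4,180.
Renter's Relief Credit: $239,400 is at or below the $325,700 threshold, so the full $2,550 applies.
Total: $227 + $4,180 + $2,550 = $6,957.

$6,957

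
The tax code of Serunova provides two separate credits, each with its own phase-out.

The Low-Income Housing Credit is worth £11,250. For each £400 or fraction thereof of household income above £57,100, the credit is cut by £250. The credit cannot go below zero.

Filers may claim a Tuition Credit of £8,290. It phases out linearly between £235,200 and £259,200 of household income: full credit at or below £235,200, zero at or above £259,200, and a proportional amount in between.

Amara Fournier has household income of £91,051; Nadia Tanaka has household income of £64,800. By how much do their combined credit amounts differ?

£6,250

Amara (£91,051): Low-Income Housing Credit: income exceeds £57,100 by £33,951 → 85 increments × £250 = £21,250 ≥ base, so the credit is £0. Tuition Credit: £91,051 is at or below the £235,200 threshold, so the full £8,290 applies. total £0 + £8,290 = £8,290
Nadia (£64,800): Low-Income Housing Credit: income exceeds £57,100 by £7,700, which is 20 full-or-partial £400 increments; reduction = 20 × £250 = £5,000, leaving £6,250. Tuition Credit: £64,800 is at or below the £235,200 threshold, so the full £8,290 applies. total £6,250 + £8,290 = £14,540
Difference: |£8,290 − £14,540| = £6,250.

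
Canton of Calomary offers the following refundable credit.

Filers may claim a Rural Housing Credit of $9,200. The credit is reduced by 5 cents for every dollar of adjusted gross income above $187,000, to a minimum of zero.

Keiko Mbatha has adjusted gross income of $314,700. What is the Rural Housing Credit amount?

Rural Housing Credit: 5% of the $127,700 excess over $187,000 is $6,385; credit = $9,200 − $6,385 = $2,815.

$2,815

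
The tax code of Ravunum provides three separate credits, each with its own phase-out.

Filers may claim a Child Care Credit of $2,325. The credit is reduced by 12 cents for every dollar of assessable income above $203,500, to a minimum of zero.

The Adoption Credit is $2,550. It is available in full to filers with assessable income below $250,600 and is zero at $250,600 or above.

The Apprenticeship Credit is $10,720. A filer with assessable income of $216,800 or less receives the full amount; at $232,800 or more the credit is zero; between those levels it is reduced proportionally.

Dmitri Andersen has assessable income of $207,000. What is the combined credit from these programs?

$15,175

Child Care Credit: 12% of the $3,500 excess over $203,500 is $420; credit = $2,325 − $420 = $1,905.
Adoption Credit: $207,000 is below the $250,600 cutoff, so the full $2,550 applies.
Apprenticeship Credit: $207,000 is at or below the $216,800 threshold, so the full $10,720 applies.
Total: $1,905 + $2,550 + $10,720 = $15,175.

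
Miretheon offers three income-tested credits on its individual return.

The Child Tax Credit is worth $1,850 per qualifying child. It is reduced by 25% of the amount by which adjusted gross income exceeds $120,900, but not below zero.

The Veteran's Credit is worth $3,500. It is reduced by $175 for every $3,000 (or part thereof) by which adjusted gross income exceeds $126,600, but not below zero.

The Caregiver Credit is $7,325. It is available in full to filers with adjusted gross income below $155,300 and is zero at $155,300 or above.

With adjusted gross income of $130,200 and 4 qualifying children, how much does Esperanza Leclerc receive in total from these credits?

$15,550

Child Tax Credit: base = 4 × $1,850 = $7,400. 25% of the $9,300 excess over $120,900 is $2,325; credit = $7,400 − $2,325 = $5,075.
Veteran's Credit: income exceeds $126,600 by $3,600, which is 2 full-or-partial $3,000 increments; reduction = 2 × $175 = $350, leaving $3,150.
Caregiver Credit: $130,200 is below the $155,300 cutoff, so the full $7,325 applies.
Total: $5,075 + $3,150 + $7,325 = $15,550.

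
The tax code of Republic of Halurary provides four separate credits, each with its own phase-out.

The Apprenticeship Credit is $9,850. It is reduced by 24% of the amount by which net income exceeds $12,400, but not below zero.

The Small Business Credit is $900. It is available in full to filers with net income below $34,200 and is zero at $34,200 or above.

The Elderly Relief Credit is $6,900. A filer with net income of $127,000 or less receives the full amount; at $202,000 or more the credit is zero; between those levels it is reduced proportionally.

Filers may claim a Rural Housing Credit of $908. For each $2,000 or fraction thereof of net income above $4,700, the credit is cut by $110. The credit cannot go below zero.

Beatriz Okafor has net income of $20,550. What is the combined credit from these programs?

Apprenticeship Credit: 24% of the $8,150 excess over $12,400 is $1,956; credit = $9,850 − $1,956 = $7,894.
Small Business Credit: $20,550 is below the $34,200 cutoff, so the full $900 applies.
Elderly Relief Credit: $20,550 is at or below the $127,000 threshold, so the full $6,900 applies.
Rural Housing Credit: income exceeds $4,700 by $15,850, which is 8 full-or-partial $2,000 increments; reduction = 8 × $110 = $880, leaving $28.
Total: $7,894 + $900 + $6,900 + $28 = $15,722.

$15,722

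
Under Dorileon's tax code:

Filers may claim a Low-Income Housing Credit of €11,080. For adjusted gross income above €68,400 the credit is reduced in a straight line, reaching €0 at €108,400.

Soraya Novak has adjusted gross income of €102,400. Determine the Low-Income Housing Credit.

€1,662

Low-Income Housing Credit: €102,400 is €34,000 into a €40,000 phase-out range, leaving 6,000/40,000 of the credit: €11,080 × 6,000/40,000 = €1,662.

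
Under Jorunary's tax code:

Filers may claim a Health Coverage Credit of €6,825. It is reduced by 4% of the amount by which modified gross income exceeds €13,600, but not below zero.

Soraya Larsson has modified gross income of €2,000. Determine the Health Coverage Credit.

Health Coverage Credit: €2,000 is at or below the €13,600 threshold, so the full €6,825 applies.

€6,825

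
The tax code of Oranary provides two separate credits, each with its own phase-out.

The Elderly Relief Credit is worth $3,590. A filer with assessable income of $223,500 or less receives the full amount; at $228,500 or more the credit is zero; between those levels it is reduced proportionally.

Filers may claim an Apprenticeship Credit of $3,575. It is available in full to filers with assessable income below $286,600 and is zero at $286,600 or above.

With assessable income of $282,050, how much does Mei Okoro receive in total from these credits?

$3,575

Elderly Relief Credit: $282,050 is at or above $228,500, so the credit is $0.
Apprenticeship Credit: $282,050 is below the $286,600 cutoff, so the full $3,575 applies.
Total: $0 + $3,575 = $3,575.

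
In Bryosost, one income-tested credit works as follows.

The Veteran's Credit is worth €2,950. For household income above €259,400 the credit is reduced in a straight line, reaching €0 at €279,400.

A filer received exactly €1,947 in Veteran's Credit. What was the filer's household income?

€266,200

€1,947 is 1,947/2,950 of the full €2,950, so 1,003/2,950 of the €20,000 range has been used: income = €259,400 + €20,000 × 1,003/2,950 = €266,200.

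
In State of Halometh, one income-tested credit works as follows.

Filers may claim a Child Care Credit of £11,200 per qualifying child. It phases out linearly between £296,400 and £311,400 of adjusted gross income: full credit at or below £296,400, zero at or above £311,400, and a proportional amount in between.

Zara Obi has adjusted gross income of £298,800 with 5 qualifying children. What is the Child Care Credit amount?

£47,040

Child Care Credit: base = 5 × £11,200 = £56,000. £298,800 is £2,400 into a £15,000 phase-out range, leaving 12,600/15,000 of the credit: £56,000 × 12,600/15,000 = £47,040.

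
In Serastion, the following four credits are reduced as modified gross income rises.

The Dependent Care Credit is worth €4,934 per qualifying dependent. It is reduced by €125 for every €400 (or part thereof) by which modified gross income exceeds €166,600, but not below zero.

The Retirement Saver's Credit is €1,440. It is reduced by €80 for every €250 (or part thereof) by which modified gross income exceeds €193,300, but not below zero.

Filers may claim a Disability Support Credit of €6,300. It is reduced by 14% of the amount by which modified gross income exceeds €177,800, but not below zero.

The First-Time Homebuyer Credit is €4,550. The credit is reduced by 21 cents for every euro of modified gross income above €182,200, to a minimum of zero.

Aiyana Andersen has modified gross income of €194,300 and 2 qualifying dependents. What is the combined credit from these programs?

Dependent Care Credit: base = 2 × €4,934 = €9,868. income exceeds €166,600 by €27,700, which is 70 full-or-partial €400 increments; reduction = 70 × €125 = €8,750, leaving €1,118.
Retirement Saver's Credit: income exceeds €193,300 by €1,000, which is 4 full-or-partial €250 increments; reduction = 4 × €80 = €320, leaving €1,120.
Disability Support Credit: 14% of the €16,500 excess over €177,800 is €2,310; credit = €6,300 − €2,310 = €3,990.
First-Time Homebuyer Credit: 21% of the €12,100 excess over €182,200 is €2,541; credit = €4,550 − €2,541 = €2,009.
Total: €1,118 + €1,120 + €3,990 + €2,009 = €8,237.

€8,237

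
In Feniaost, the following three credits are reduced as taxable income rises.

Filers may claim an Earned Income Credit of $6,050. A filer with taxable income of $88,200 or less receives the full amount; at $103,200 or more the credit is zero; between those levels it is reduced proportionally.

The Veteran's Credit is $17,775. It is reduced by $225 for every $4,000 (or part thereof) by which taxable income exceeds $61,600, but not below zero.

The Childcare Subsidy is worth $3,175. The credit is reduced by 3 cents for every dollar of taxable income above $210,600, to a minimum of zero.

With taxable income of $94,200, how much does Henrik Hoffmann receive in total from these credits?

$22,555

Earned Income Credit: $94,200 is $6,000 into a $15,000 phase-out range, leaving 9,000/15,000 of the credit: $6,050 × 9,000/15,000 = $3,630.
Veteran's Credit: income exceeds $61,600 by $32,600, which is 9 full-or-partial $4,000 increments; reduction = 9 × $225 = $2,025, leaving $15,750.
Childcare Subsidy: $94,200 is at or below the $210,600 threshold, so the full $3,175 applies.
Total: $3,630 + $15,750 + $3,175 = $22,555.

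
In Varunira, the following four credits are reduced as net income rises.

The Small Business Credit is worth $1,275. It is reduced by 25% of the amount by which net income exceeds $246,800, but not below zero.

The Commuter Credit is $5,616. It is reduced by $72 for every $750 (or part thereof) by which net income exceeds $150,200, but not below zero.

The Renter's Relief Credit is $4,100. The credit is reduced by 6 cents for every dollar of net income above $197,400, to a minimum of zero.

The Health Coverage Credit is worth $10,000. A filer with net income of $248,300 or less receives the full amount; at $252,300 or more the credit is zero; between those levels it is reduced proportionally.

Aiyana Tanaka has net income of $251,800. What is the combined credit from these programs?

$2,111

Small Business Credit: 25% of the $5,000 excess over $246,800 is $1,250; credit = $1,275 − $1,250 = $25.
Commuter Credit: income exceeds $150,200 by $101,600 → 136 increments × $72 = $9,792 ≥ base, so the credit is $0.
Renter's Relief Credit: 6% of the $54,400 excess over $197,400 is $3,264; credit = $4,100 − $3,264 = $836.
Health Coverage Credit: $251,800 is $3,500 into a $4,000 phase-out range, leaving 500/4,000 of the credit: $10,000 × 500/4,000 = $1,250.
Total: $25 + $0 + $836 + $1,250 = $2,111.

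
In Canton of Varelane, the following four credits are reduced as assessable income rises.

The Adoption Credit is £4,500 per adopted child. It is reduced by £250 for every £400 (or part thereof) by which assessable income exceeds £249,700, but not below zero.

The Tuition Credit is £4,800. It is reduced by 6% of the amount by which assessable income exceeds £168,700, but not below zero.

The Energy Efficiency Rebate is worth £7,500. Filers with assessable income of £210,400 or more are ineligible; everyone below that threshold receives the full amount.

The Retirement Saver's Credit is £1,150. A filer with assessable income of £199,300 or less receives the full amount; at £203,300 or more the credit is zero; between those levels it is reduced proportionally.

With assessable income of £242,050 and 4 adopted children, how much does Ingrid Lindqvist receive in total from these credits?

Adoption Credit: base = 4 × £4,500 = £18,000. £242,050 is at or below the £249,700 threshold, so the full £18,000 applies.
Tuition Credit: 6% of the £73,350 excess over £168,700 is £4,401; credit = £4,800 − £4,401 = £399.
Energy Efficiency Rebate: £242,050 meets or exceeds the £210,400 cutoff, so the credit is £0.
Retirement Saver's Credit: £242,050 is at or above £203,300, so the credit is £0.
Total: £18,000 + £399 + £0 + £0 = £18,399.

£18,399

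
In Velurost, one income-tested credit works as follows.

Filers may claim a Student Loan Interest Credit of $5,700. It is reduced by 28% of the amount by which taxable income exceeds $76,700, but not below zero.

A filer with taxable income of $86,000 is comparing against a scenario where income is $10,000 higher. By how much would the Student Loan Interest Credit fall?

At $86,000 — 28% of the $9,300 excess over $76,700 is $2,604; credit = $5,700 − $2,604 = $3,096.
At $96,000 — 28% of the $19,300 excess over $76,700 is $5,404; credit = $5,700 − $5,404 = $296.
Lost: $3,096 − $296 = $2,800.

$2,800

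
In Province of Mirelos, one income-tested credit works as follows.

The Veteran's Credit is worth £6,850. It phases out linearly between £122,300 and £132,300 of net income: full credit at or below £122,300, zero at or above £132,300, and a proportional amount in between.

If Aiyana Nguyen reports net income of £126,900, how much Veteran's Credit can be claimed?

£3,699

Veteran's Credit: £126,900 is £4,600 into a £10,000 phase-out range, leaving 5,400/10,000 of the credit: £6,850 × 5,400/10,000 = £3,699.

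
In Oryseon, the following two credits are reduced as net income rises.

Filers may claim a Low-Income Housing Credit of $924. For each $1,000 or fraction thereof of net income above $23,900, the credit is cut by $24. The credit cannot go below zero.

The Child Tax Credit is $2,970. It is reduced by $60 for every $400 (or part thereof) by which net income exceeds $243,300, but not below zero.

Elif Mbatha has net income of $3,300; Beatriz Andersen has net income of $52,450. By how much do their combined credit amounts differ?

Elif ($3,300): Low-Income Housing Credit: $3,300 is at or below the $23,900 threshold, so the full $924 applies. Child Tax Credit: $3,300 is at or below the $243,300 threshold, so the full $2,970 applies. total $924 + $2,970 = $3,894
Beatriz ($52,450): Low-Income Housing Credit: income exceeds $23,900 by $28,550, which is 29 full-or-partial $1,000 increments; reduction = 29 × $24 = $696, leaving $228. Child Tax Credit: $52,450 is at or below the $243,300 threshold, so the full $2,970 applies. total $228 + $2,970 = $3,198
Difference: |$3,894 − $3,198| = $696.

$696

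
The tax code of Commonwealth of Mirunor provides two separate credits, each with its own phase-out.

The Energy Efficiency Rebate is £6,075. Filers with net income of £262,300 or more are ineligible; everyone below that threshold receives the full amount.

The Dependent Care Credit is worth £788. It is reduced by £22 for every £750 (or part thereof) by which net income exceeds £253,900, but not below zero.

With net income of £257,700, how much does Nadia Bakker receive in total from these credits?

£6,731

Energy Efficiency Rebate: £257,700 is below the £262,300 cutoff, so the full £6,075 applies.
Dependent Care Credit: income exceeds £253,900 by £3,800, which is 6 full-or-partial £750 increments; reduction = 6 × £22 = £132, leaving £656.
Total: £6,075 + £656 = £6,731.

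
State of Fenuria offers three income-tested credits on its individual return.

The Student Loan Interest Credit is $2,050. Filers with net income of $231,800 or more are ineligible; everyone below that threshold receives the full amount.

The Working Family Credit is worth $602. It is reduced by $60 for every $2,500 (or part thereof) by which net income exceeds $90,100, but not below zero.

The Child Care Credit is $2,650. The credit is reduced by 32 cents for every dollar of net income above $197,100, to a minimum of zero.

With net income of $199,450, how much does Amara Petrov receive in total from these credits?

Student Loan Interest Credit: $199,450 is below the $231,800 cutoff, so the full $2,050 applies.
Working Family Credit: income exceeds $90,100 by $109,350 → 44 increments × $60 = $2,640 ≥ base, so the credit is $0.
Child Care Credit: 32% of the $2,350 excess over $197,100 is $752; credit = $2,650 − $752 = $1,898.
Total: $2,050 + $0 + $1,898 = $3,948.

$3,948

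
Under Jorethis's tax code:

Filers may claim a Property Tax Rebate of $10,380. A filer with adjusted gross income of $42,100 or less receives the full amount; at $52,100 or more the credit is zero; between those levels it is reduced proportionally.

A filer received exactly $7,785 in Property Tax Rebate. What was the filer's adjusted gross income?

$7,785 is 7,785/10,380 of the full $10,380, so 2,595/10,380 of the $10,000 range has been used: income = $42,100 + $10,000 × 2,595/10,380 = $44,600.

$44,600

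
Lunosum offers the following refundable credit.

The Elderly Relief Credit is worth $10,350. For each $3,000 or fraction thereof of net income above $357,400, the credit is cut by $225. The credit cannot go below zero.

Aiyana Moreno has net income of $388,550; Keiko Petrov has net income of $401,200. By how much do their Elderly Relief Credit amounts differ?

Aiyana ($388,550): Elderly Relief Credit: income exceeds $357,400 by $31,150, which is 11 full-or-partial $3,000 increments; reduction = 11 × $225 = $2,475, leaving $7,875.
Keiko ($401,200): Elderly Relief Credit: income exceeds $357,400 by $43,800, which is 15 full-or-partial $3,000 increments; reduction = 15 × $225 = $3,375, leaving $6,975.
Difference: |$7,875 − $6,975| = $900.

$900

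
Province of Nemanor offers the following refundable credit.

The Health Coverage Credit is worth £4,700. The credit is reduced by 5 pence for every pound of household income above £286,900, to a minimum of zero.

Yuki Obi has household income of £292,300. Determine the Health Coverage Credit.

Health Coverage Credit: 5% of the £5,400 excess over £286,900 is £270; credit = £4,700 − £270 = £4,430.

£4,430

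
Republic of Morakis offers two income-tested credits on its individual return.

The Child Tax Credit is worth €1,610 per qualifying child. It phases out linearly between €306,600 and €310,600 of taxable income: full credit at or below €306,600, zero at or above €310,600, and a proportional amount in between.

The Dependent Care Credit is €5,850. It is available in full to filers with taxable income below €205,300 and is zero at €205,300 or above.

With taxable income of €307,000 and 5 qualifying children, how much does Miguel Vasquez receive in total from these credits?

€7,245

Child Tax Credit: base = 5 × €1,610 = €8,050. €307,000 is €400 into a €4,000 phase-out range, leaving 3,600/4,000 of the credit: €8,050 × 3,600/4,000 = €7,245.
Dependent Care Credit: €307,000 meets or exceeds the €205,300 cutoff, so the credit is €0.
Total: €7,245 + €0 = €7,245.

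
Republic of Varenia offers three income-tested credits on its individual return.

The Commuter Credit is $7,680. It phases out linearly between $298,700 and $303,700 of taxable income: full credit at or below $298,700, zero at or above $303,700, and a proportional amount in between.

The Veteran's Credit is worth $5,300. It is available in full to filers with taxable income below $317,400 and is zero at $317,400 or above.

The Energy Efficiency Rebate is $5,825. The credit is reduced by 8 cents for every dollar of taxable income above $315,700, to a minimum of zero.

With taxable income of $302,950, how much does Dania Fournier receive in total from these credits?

$12,277

Commuter Credit: $302,950 is $4,250 into a $5,000 phase-out range, leaving 750/5,000 of the credit: $7,680 × 750/5,000 = $1,152.
Veteran's Credit: $302,950 is below the $317,400 cutoff, so the full $5,300 applies.
Energy Efficiency Rebate: $302,950 is at or below the $315,700 threshold, so the full $5,825 applies.
Total: $1,152 + $5,300 + $5,825 = $12,277.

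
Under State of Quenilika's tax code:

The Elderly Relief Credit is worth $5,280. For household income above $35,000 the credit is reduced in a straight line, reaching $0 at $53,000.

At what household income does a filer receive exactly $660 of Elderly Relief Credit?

$50,750

$660 is 660/5,280 of the full $5,280, so 4,620/5,280 of the $18,000 range has been used: income = $35,000 + $18,000 × 4,620/5,280 = $50,750.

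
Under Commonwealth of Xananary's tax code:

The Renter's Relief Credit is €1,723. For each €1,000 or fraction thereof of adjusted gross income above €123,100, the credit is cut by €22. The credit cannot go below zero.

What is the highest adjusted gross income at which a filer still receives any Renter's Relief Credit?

€201,100

After 78 increments the reduction is 78 × €22 = €1,716, leaving €7; one more increment wipes it out. Increment 78 ends at excess 78 × €1,000 = €78,000, so the highest qualifying income is €123,100 + €78,000 = €201,100.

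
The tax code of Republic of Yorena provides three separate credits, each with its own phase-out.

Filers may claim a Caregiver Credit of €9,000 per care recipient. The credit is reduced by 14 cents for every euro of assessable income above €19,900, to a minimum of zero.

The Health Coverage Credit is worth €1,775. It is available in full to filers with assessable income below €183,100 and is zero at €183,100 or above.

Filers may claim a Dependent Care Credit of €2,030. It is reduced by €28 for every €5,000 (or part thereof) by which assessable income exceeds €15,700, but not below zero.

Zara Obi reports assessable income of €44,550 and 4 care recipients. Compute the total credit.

€36,186

Caregiver Credit: base = 4 × €9,000 = €36,000. 14% of the €24,650 excess over €19,900 is €3,451; credit = €36,000 − €3,451 = €32,549.
Health Coverage Credit: €44,550 is below the €183,100 cutoff, so the full €1,775 applies.
Dependent Care Credit: income exceeds €15,700 by €28,850, which is 6 full-or-partial €5,000 increments; reduction = 6 × €28 = €168, leaving €1,862.
Total: €32,549 + €1,775 + €1,862 = €36,186.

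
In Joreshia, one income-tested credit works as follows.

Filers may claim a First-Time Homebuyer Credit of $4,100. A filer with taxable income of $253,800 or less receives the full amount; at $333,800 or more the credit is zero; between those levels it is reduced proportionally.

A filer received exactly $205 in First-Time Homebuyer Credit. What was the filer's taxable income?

$329,800

$205 is 205/4,100 of the full $4,100, so 3,895/4,100 of the $80,000 range has been used: income = $253,800 + $80,000 × 3,895/4,100 = $329,800.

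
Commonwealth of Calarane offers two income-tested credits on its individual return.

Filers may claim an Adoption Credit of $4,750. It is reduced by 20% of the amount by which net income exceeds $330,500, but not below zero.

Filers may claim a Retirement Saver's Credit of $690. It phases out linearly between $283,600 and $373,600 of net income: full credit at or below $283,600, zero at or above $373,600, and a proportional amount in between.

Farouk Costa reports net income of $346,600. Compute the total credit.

$1,737

Adoption Credit: 20% of the $16,100 excess over $330,500 is $3,220; credit = $4,750 − $3,220 = $1,530.
Retirement Saver's Credit: $346,600 is $63,000 into a $90,000 phase-out range, leaving 27,000/90,000 of the credit: $690 × 27,000/90,000 = $207.
Total: $1,530 + $207 = $1,737.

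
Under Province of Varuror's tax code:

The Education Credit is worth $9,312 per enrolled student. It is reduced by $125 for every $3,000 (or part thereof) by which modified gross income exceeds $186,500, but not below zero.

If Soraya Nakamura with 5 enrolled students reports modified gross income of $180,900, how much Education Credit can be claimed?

$46,560

Education Credit: base = 5 × $9,312 = $46,560. $180,900 is at or below the $186,500 threshold, so the full $46,560 applies.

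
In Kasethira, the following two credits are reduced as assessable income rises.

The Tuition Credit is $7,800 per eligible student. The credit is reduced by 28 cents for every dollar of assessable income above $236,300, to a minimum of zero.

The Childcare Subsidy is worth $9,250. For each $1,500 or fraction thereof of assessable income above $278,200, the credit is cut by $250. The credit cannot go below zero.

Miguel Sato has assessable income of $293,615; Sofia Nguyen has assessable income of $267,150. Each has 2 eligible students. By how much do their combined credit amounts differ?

$9,712

Miguel ($293,615): Tuition Credit: base = 2 × $7,800 = $15,600. 28% of the $57,315 excess over $236,300 is $16,048.20 ≥ base, so the credit is $0. Childcare Subsidy: income exceeds $278,200 by $15,415, which is 11 full-or-partial $1,500 increments; reduction = 11 × $250 = $2,750, leaving $6,500. total $0 + $6,500 = $6,500
Sofia ($267,150): Tuition Credit: base = 2 × $7,800 = $15,600. 28% of the $30,850 excess over $236,300 is $8,638; credit = $15,600 − $8,638 = $6,962. Childcare Subsidy: $267,150 is at or below the $278,200 threshold, so the full $9,250 applies. total $6,962 + $9,250 = $16,212
Difference: |$6,500 − $16,212| = $9,712.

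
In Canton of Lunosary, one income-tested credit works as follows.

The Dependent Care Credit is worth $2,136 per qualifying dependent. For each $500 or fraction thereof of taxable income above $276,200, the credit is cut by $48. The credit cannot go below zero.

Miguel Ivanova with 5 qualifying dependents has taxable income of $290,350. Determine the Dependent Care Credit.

Dependent Care Credit: base = 5 × $2,136 = $10,680. income exceeds $276,200 by $14,150, which is 29 full-or-partial $500 increments; reduction = 29 × $48 = $1,392, leaving $9,288.

$9,288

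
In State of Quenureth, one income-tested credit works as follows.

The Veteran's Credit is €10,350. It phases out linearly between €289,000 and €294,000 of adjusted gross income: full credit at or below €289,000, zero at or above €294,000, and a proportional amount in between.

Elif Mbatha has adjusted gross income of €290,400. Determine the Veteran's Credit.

€7,452

Veteran's Credit: €290,400 is €1,400 into a €5,000 phase-out range, leaving 3,600/5,000 of the credit: €10,350 × 3,600/5,000 = €7,452.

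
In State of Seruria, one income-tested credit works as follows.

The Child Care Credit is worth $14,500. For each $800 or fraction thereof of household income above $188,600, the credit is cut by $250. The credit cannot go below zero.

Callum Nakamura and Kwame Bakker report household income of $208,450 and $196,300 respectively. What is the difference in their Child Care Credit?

Callum ($208,450): Child Care Credit: income exceeds $188,600 by $19,850, which is 25 full-or-partial $800 increments; reduction = 25 × $250 = $6,250, leaving $8,250.
Kwame ($196,300): Child Care Credit: income exceeds $188,600 by $7,700, which is 10 full-or-partial $800 increments; reduction = 10 × $250 = $2,500, leaving $12,000.
Difference: |$8,250 − $12,000| = $3,750.

$3,750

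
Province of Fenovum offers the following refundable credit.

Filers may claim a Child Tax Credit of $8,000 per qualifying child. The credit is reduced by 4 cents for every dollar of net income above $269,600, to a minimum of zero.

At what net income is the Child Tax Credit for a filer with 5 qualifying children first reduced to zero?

$1,269,600

Full credit = 5 × $8,000 = $40,000.
The credit falls by 4% of each dollar above $269,600, so it reaches zero when the excess is $40,000 / 4% = $1,000,000: income = $269,600 + $1,000,000 = $1,269,600.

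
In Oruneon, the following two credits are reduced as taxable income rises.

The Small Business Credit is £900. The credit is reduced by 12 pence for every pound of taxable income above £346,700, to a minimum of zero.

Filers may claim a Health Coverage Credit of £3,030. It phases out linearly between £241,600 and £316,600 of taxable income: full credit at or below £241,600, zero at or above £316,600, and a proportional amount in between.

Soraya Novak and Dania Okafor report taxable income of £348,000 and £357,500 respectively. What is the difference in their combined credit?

£744

Soraya (£348,000): Small Business Credit: 12% of the £1,300 excess over £346,700 is £156; credit = £900 − £156 = £744. Health Coverage Credit: £348,000 is at or above £316,600, so the credit is £0. total £744 + £0 = £744
Dania (£357,500): Small Business Credit: 12% of the £10,800 excess over £346,700 is £1,296 ≥ base, so the credit is £0. Health Coverage Credit: £357,500 is at or above £316,600, so the credit is £0. total £0 + £0 = £0
Difference: |£744 − £0| = £744.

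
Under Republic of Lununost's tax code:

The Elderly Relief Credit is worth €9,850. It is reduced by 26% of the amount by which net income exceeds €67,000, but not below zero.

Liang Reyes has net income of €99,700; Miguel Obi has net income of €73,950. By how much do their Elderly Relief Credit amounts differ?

€6,695

Liang (€99,700): Elderly Relief Credit: 26% of the €32,700 excess over €67,000 is €8,502; credit = €9,850 − €8,502 = €1,348.
Miguel (€73,950): Elderly Relief Credit: 26% of the €6,950 excess over €67,000 is €1,807; credit = €9,850 − €1,807 = €8,043.
Difference: |€1,348 − €8,043| = €6,695.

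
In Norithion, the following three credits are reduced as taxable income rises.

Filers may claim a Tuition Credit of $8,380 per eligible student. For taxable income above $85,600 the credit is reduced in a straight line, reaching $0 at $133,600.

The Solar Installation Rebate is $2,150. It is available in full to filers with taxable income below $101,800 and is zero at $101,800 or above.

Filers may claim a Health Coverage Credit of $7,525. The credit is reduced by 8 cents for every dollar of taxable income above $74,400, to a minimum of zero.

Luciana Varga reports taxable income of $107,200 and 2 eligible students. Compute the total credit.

$14,119

Tuition Credit: base = 2 × $8,380 = $16,760. $107,200 is $21,600 into a $48,000 phase-out range, leaving 26,400/48,000 of the credit: $16,760 × 26,400/48,000 = $9,218.
Solar Installation Rebate: $107,200 meets or exceeds the $101,800 cutoff, so the credit is $0.
Health Coverage Credit: 8% of the $32,800 excess over $74,400 is $2,624; credit = $7,525 − $2,624 = $4,901.
Total: $9,218 + $0 + $4,901 = $14,119.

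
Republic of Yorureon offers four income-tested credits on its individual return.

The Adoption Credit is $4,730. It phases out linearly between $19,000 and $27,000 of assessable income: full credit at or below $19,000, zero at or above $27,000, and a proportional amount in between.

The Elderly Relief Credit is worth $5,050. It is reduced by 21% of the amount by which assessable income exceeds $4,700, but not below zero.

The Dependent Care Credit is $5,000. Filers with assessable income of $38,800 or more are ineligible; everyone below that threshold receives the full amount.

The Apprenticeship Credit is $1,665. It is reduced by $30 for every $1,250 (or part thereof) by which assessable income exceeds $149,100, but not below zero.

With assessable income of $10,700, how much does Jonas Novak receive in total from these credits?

$15,185

Adoption Credit: $10,700 is at or below the $19,000 threshold, so the full $4,730 applies.
Elderly Relief Credit: 21% of the $6,000 excess over $4,700 is $1,260; credit = $5,050 − $1,260 = $3,790.
Dependent Care Credit: $10,700 is below the $38,800 cutoff, so the full $5,000 applies.
Apprenticeship Credit: $10,700 is at or below the $149,100 threshold, so the full $1,665 applies.
Total: $4,730 + $3,790 + $5,000 + $1,665 = $15,185.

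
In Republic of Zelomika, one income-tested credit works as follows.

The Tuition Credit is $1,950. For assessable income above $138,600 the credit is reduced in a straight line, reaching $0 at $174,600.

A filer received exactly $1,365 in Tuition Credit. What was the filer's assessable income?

$149,400

$1,365 is 1,365/1,950 of the full $1,950, so 585/1,950 of the $36,000 range has been used: income = $138,600 + $36,000 × 585/1,950 = $149,400.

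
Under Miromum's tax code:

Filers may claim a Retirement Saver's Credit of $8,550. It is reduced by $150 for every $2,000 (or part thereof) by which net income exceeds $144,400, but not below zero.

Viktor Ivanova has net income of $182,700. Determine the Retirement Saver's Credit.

Retirement Saver's Credit: income exceeds $144,400 by $38,300, which is 20 full-or-partial $2,000 increments; reduction = 20 × $150 = $3,000, leaving $5,550.

$5,550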